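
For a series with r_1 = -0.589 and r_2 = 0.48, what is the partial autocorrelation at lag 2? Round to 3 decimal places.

0.204

φ_{22} = (r_2 − r_1²) / (1 − r_1²)
r_1² = (-0.589)² = 0.346921
Numerator = 0.48 − 0.3469 = 0.1331; denominator = 1 − 0.3469 = 0.6531
φ_{22} = 0.1331 / 0.6531 = 0.204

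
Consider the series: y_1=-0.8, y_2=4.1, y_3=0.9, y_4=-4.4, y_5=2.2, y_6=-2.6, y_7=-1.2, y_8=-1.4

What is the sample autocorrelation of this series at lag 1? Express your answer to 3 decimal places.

-0.287

Mean ȳ = (-0.8 + 4.1 + 0.9 − 4.4 + 2.2 − 2.6 − 1.2 − 1.4)/8 = -0.4000
Numerator Σ_{t=1}^{7}(y_t−ȳ)(y_{t+1}−ȳ) = -14.7100
Denominator Σ(y_t−ȳ)² = 51.3400
r_1 = -14.7100 / 51.3400 = -0.287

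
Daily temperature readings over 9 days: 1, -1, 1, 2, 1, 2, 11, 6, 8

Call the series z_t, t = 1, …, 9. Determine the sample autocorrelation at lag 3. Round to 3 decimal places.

-0.046

Mean z̄ = (1 − 1 + 1 + 2 + 1 + 2 + 11 + 6 + 8)/9 = 3.4444
Σ(z_t−z̄)(z_{t+3}−z̄) = (3.5309) + (10.8642) + (3.5309) + (-10.9136) + (-6.2469) + (-6.5802) = -5.8148
Denominator Σ(z_t−z̄)² = 126.2222
r_3 = -5.8148 / 126.2222 = -0.046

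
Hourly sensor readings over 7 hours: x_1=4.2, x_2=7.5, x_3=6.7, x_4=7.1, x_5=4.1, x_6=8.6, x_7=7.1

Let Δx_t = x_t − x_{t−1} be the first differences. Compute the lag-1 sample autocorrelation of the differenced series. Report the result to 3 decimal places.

-0.602

First differences Δx: 3.3, -0.8, 0.4, -3.0, 4.5, -1.5
Mean of differences = 0.4833
Numerator Σ(Δx_t−Δx̄)(Δx_{t+1}−Δx̄) = -25.1753
Denominator Σ(Δx_t−Δx̄)² = 41.7883
r_1(Δx) = -25.1753 / 41.7883 = -0.602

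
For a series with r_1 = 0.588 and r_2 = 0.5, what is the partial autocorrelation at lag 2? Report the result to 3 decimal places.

0.236

φ_{22} = (r_2 − r_1²) / (1 − r_1²)
r_1² = (0.588)² = 0.345744
Numerator = 0.5 − 0.3457 = 0.1543; denominator = 1 − 0.3457 = 0.6543
φ_{22} = 0.1543 / 0.6543 = 0.236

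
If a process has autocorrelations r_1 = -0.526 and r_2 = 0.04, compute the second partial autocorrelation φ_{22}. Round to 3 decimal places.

φ_{22} = (r_2 − r_1²) / (1 − r_1²)
r_1² = (-0.526)² = 0.276676
Numerator = 0.04 − 0.2767 = -0.2367; denominator = 1 − 0.2767 = 0.7233
φ_{22} = -0.2367 / 0.7233 = -0.327

-0.327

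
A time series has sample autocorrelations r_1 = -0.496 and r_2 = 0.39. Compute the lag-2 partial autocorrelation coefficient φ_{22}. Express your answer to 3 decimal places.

φ_{22} = (r_2 − r_1²) / (1 − r_1²)
r_1² = (-0.496)² = 0.246016
Numerator = 0.39 − 0.2460 = 0.1440; denominator = 1 − 0.2460 = 0.7540
φ_{22} = 0.1440 / 0.7540 = 0.191

0.191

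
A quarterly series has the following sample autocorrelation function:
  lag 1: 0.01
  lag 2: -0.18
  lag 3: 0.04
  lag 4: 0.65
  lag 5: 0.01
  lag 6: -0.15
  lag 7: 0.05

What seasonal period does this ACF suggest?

The largest autocorrelation is r_4 = 0.65; the remaining lags stay at or below 0.05.
The dominant spike at lag 4 indicates a seasonal period of 4.

4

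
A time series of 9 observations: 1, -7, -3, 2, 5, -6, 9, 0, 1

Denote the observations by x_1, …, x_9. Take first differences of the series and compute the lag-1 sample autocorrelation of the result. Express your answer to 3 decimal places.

-0.625

First differences Δx: -8, 4, 5, 3, -11, 15, -9, 1
Mean of differences = 0.0000
Numerator Σ(Δx_t−Δx̄)(Δx_{t+1}−Δx̄) = -339.0000
Denominator Σ(Δx_t−Δx̄)² = 542.0000
r_1(Δx) = -339.0000 / 542.0000 = -0.625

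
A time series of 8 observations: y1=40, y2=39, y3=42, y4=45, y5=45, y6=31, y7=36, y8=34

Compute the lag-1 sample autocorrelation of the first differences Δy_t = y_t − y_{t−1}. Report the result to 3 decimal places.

-0.324

First differences Δy: -1, 3, 3, 0, -14, 5, -2
Mean of differences = -0.8571
Numerator Σ(Δy_t−Δȳ)(Δy_{t+1}−Δȳ) = -77.3061
Denominator Σ(Δy_t−Δȳ)² = 238.8571
r_1(Δy) = -77.3061 / 238.8571 = -0.324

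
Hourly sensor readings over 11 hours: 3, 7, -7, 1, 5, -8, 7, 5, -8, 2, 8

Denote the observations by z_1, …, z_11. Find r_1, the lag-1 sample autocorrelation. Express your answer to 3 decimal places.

-0.362

Mean z̄ = (3 + 7 − 7 + 1 + 5 − 8 + 7 + 5 − 8 + 2 + 8)/11 = 1.3636
Numerator Σ_{t=1}^{10}(z_t−z̄)(z_{t+1}−z̄) = -138.3140
Denominator Σ(z_t−z̄)² = 382.5455
r_1 = -138.3140 / 382.5455 = -0.362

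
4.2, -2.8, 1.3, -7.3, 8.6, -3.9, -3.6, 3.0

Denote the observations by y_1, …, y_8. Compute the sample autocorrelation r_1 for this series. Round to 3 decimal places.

-0.618

Mean ȳ = (4.2 − 2.8 + 1.3 − 7.3 + 8.6 − 3.9 − 3.6 + 3.0)/8 = -0.0625
Deviations from mean: 4.2625, -2.7375, 1.3625, -7.2375, 8.6625, -3.8375, -3.5375, 3.0625
Numerator Σ_{t=1}^{7}(y_t−ȳ)(y_{t+1}−ȳ) = -118.4552
Denominator Σ(y_t−ȳ)² = 191.5588
r_1 = -118.4552 / 191.5588 = -0.618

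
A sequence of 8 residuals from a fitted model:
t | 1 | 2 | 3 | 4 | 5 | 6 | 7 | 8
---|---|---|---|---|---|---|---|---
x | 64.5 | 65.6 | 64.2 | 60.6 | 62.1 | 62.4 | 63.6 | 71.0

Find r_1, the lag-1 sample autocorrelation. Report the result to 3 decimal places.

0.131

Mean x̄ = (64.5 + 65.6 + 64.2 + 60.6 + 62.1 + 62.4 + 63.6 + 71.0)/8 = 64.2500
Σ(x_t−x̄)(x_{t+1}−x̄) = (0.3375) + (-0.0675) + (0.1825) + (7.8475) + (3.9775) + (1.2025) + (-4.3875) = 9.0925
Denominator Σ(x_t−x̄)² = 69.2400
r_1 = 9.0925 / 69.2400 = 0.131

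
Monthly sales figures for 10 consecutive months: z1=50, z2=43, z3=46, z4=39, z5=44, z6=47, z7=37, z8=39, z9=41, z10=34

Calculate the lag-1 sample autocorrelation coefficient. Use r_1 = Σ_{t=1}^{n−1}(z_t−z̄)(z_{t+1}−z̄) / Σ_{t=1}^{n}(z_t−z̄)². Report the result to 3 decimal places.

0.023

Mean z̄ = (50 + 43 + 46 + 39 + 44 + 47 + 37 + 39 + 41 + 34)/10 = 42.0000
Numerator Σ_{t=1}^{9}(z_t−z̄)(z_{t+1}−z̄) = 5.0000
Denominator Σ(z_t−z̄)² = 218.0000
r_1 = 5.0000 / 218.0000 = 0.023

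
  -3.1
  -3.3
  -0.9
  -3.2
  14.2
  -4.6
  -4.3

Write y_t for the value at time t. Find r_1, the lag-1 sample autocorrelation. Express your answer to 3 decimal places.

Mean ȳ = (-3.1 − 3.3 − 0.9 − 3.2 + 14.2 − 4.6 − 4.3)/7 = -0.7429
Deviations from mean: -2.3571, -2.5571, -0.1571, -2.4571, 14.9429, -3.8571, -3.5571
Numerator Σ_{t=1}^{6}(y_t−ȳ)(y_{t+1}−ȳ) = -73.8176
Denominator Σ(y_t−ȳ)² = 268.9771
r_1 = -73.8176 / 268.9771 = -0.274

-0.274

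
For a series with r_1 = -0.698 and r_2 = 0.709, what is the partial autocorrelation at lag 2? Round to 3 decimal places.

0.433

φ_{22} = (r_2 − r_1²) / (1 − r_1²)
r_1² = (-0.698)² = 0.487204
Numerator = 0.709 − 0.4872 = 0.2218; denominator = 1 − 0.4872 = 0.5128
φ_{22} = 0.2218 / 0.5128 = 0.433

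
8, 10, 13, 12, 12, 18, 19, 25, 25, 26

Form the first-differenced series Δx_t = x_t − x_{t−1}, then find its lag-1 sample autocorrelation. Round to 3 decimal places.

-0.365

First differences Δx: 2, 3, -1, 0, 6, 1, 6, 0, 1
Mean of differences = 2.0000
Numerator Σ(Δx_t−Δx̄)(Δx_{t+1}−Δx̄) = -19.0000
Denominator Σ(Δx_t−Δx̄)² = 52.0000
r_1(Δx) = -19.0000 / 52.0000 = -0.365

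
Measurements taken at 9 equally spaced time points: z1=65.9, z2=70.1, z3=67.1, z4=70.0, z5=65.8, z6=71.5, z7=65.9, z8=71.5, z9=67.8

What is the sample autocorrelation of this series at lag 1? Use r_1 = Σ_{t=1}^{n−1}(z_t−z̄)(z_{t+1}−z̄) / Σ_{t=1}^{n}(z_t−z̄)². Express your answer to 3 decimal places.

Mean z̄ = (65.9 + 70.1 + 67.1 + 70.0 + 65.8 + 71.5 + 65.9 + 71.5 + 67.8)/9 = 68.4000
Numerator Σ_{t=1}^{8}(z_t−z̄)(z_{t+1}−z̄) = -38.1200
Denominator Σ(z_t−z̄)² = 45.9800
r_1 = -38.1200 / 45.9800 = -0.829

-0.829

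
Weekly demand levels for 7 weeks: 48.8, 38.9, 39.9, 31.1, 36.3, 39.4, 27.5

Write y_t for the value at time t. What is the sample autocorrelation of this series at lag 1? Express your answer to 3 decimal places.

Mean ȳ = (48.8 + 38.9 + 39.9 + 31.1 + 36.3 + 39.4 + 27.5)/7 = 37.4143
Σ(y_t−ȳ)(y_{t+1}−ȳ) = (16.9159) + (3.6931) + (-15.6955) + (7.0359) + (-2.2127) + (-19.6869) = -9.9502
Denominator Σ(y_t−ȳ)² = 281.3686
r_1 = -9.9502 / 281.3686 = -0.035

-0.035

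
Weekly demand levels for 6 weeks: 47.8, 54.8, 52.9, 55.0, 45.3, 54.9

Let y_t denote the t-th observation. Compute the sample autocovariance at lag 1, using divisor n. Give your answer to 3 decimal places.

-7.686

Mean ȳ = (47.8 + 54.8 + 52.9 + 55.0 + 45.3 + 54.9)/6 = 51.7833
Deviations: -3.9833, 3.0167, 1.1167, 3.2167, -6.4833, 3.1167
Σ_{t=1}^{5}(y_t−ȳ)(y_{t+1}−ȳ) = -46.1169
γ_1 = -46.1169 / 6 = -7.686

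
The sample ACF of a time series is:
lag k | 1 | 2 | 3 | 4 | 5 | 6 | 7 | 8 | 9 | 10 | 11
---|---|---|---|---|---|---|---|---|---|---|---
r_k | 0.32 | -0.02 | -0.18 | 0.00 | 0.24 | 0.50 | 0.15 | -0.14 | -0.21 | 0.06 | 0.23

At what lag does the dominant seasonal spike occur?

The largest autocorrelation is r_6 = 0.50; the remaining lags stay at or below 0.32.
The dominant spike at lag 6 indicates a seasonal period of 6.

6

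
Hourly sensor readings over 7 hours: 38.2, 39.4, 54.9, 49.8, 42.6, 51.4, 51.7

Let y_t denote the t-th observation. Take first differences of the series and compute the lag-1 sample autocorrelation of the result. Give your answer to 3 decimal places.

-0.318

First differences Δy: 1.2, 15.5, -5.1, -7.2, 8.8, 0.3
Mean of differences = 2.2500
Numerator Σ(Δy_t−Δȳ)(Δy_{t+1}−Δȳ) = -116.5125
Denominator Σ(Δy_t−Δȳ)² = 366.6950
r_1(Δy) = -116.5125 / 366.6950 = -0.318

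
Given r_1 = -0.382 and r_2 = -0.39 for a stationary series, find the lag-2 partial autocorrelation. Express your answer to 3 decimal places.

-0.627

φ_{22} = (r_2 − r_1²) / (1 − r_1²)
r_1² = (-0.382)² = 0.145924
Numerator = -0.39 − 0.1459 = -0.5359; denominator = 1 − 0.1459 = 0.8541
φ_{22} = -0.5359 / 0.8541 = -0.627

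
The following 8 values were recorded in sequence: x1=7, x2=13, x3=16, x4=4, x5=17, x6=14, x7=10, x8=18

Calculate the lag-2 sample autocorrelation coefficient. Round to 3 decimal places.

Mean x̄ = (7 + 13 + 16 + 4 + 17 + 14 + 10 + 18)/8 = 12.3750
Deviations from mean: -5.3750, 0.6250, 3.6250, -8.3750, 4.6250, 1.6250, -2.3750, 5.6250
Σ(x_t−x̄)(x_{t+2}−x̄) = (-19.4844) + (-5.2344) + (16.7656) + (-13.6094) + (-10.9844) + (9.1406) = -23.4063
Denominator Σ(x_t−x̄)² = 173.8750
r_2 = -23.4063 / 173.8750 = -0.135

-0.135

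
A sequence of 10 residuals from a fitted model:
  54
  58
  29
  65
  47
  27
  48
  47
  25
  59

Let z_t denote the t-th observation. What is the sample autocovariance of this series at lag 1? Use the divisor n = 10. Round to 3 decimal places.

-76.321

Mean z̄ = (54 + 58 + 29 + 65 + 47 + 27 + 48 + 47 + 25 + 59)/10 = 45.9000
Σ_{t=1}^{9}(z_t−z̄)(z_{t+1}−z̄) = -763.2100
γ_1 = -763.2100 / 10 = -76.321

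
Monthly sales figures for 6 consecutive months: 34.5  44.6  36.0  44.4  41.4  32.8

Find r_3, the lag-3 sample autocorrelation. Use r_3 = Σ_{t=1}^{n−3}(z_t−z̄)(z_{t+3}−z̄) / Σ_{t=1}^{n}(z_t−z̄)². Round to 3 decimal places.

0.058

Mean z̄ = (34.5 + 44.6 + 36.0 + 44.4 + 41.4 + 32.8)/6 = 38.9500
Deviations from mean: -4.4500, 5.6500, -2.9500, 5.4500, 2.4500, -6.1500
Σ(z_t−z̄)(z_{t+3}−z̄) = (-24.2525) + (13.8425) + (18.1425) = 7.7325
Denominator Σ(z_t−z̄)² = 133.9550
r_3 = 7.7325 / 133.9550 = 0.058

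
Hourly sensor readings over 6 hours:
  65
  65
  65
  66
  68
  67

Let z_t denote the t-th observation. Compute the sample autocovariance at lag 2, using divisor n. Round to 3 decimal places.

-0.167

Mean z̄ = (65 + 65 + 65 + 66 + 68 + 67)/6 = 66.0000
Σ_{t=1}^{4}(z_t−z̄)(z_{t+2}−z̄) = -1.0000
γ_2 = -1.0000 / 6 = -0.167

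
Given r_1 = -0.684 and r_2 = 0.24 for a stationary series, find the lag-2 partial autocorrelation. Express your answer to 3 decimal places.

-0.428

φ_{22} = (r_2 − r_1²) / (1 − r_1²)
r_1² = (-0.684)² = 0.467856
Numerator = 0.24 − 0.4679 = -0.2279; denominator = 1 − 0.4679 = 0.5321
φ_{22} = -0.2279 / 0.5321 = -0.428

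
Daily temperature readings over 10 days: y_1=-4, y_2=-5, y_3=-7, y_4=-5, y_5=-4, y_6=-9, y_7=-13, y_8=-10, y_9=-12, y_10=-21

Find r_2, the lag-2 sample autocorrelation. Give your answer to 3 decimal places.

0.156

Mean ȳ = (-4 − 5 − 7 − 5 − 4 − 9 − 13 − 10 − 12 − 21)/10 = -9.0000
Numerator Σ_{t=1}^{8}(y_t−ȳ)(y_{t+2}−ȳ) = 40.0000
Denominator Σ(y_t−ȳ)² = 256.0000
r_2 = 40.0000 / 256.0000 = 0.156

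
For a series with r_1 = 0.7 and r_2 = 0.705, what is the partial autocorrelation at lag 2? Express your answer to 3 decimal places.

0.422

φ_{22} = (r_2 − r_1²) / (1 − r_1²)
r_1² = (0.7)² = 0.49
Numerator = 0.705 − 0.4900 = 0.2150; denominator = 1 − 0.4900 = 0.5100
φ_{22} = 0.2150 / 0.5100 = 0.422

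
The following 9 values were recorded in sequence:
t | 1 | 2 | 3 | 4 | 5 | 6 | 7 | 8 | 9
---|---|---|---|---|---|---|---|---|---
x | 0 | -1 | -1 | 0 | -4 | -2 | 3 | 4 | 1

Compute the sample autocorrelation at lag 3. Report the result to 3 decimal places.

-0.250

Mean x̄ = (0 − 1 − 1 + 0 − 4 − 2 + 3 + 4 + 1)/9 = 0.0000
Σ(x_t−x̄)(x_{t+3}−x̄) = (0.0000) + (4.0000) + (2.0000) + (0.0000) + (-16.0000) + (-2.0000) = -12.0000
Denominator Σ(x_t−x̄)² = 48.0000
r_3 = -12.0000 / 48.0000 = -0.250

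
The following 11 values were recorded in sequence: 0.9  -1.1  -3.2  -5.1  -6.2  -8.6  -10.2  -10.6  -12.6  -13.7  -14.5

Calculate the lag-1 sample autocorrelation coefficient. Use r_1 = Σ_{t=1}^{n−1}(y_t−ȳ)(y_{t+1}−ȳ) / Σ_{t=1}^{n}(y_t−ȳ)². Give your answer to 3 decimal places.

0.725

Mean ȳ = (0.9 − 1.1 − 3.2 − 5.1 − 6.2 − 8.6 − 10.2 − 10.6 − 12.6 − 13.7 − 14.5)/11 = -7.7182
Numerator Σ_{t=1}^{10}(y_t−ȳ)(y_{t+1}−ȳ) = 194.5833
Denominator Σ(y_t−ȳ)² = 268.4964
r_1 = 194.5833 / 268.4964 = 0.725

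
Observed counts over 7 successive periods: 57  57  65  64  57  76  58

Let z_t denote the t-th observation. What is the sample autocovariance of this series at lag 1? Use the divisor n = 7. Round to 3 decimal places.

-17.143

Mean z̄ = (57 + 57 + 65 + 64 + 57 + 76 + 58)/7 = 62.0000
Deviations: -5.0000, -5.0000, 3.0000, 2.0000, -5.0000, 14.0000, -4.0000
Σ_{t=1}^{6}(z_t−z̄)(z_{t+1}−z̄) = -120.0000
γ_1 = -120.0000 / 7 = -17.143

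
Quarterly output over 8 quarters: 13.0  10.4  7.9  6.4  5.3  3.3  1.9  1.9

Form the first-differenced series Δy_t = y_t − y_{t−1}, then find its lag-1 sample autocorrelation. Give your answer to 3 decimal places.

First differences Δy: -2.6, -2.5, -1.5, -1.1, -2.0, -1.4, 0.0
Mean of differences = -1.5857
Numerator Σ(Δy_t−Δȳ)(Δy_{t+1}−Δȳ) = 0.9069
Denominator Σ(Δy_t−Δȳ)² = 4.8286
r_1(Δy) = 0.9069 / 4.8286 = 0.188

0.188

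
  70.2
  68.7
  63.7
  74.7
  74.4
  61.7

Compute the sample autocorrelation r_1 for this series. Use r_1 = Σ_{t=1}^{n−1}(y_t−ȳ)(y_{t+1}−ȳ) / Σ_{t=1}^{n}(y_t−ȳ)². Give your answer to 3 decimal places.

Mean ȳ = (70.2 + 68.7 + 63.7 + 74.7 + 74.4 + 61.7)/6 = 68.9000
Deviations from mean: 1.3000, -0.2000, -5.2000, 5.8000, 5.5000, -7.2000
Numerator Σ_{t=1}^{5}(y_t−ȳ)(y_{t+1}−ȳ) = -37.0800
Denominator Σ(y_t−ȳ)² = 144.5000
r_1 = -37.0800 / 144.5000 = -0.257

-0.257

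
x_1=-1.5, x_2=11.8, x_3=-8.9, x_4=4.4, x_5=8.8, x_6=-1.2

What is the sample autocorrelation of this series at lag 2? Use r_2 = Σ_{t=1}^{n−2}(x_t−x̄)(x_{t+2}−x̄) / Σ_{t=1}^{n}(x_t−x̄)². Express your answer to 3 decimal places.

-0.063

Mean x̄ = (-1.5 + 11.8 − 8.9 + 4.4 + 8.8 − 1.2)/6 = 2.2333
Deviations from mean: -3.7333, 9.5667, -11.1333, 2.1667, 6.5667, -3.4333
Σ(x_t−x̄)(x_{t+2}−x̄) = (41.5644) + (20.7278) + (-73.1089) + (-7.4389) = -18.2556
Denominator Σ(x_t−x̄)² = 289.0133
r_2 = -18.2556 / 289.0133 = -0.063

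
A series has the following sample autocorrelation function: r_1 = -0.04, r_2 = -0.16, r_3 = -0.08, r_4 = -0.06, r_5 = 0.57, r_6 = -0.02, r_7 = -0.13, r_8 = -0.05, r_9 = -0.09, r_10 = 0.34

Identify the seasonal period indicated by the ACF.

The largest autocorrelation is r_5 = 0.57, with a weaker echo at lag 10 (0.34); the remaining lags stay at or below -0.02.
The dominant spike at lag 5 indicates a seasonal period of 5.

5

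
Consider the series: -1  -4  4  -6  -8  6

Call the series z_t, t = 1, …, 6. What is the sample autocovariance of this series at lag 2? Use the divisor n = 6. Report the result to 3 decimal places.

Mean z̄ = (-1 − 4 + 4 − 6 − 8 + 6)/6 = -1.5000
Σ_{t=1}^{4}(z_t−z̄)(z_{t+2}−z̄) = -55.5000
γ_2 = -55.5000 / 6 = -9.250

-9.250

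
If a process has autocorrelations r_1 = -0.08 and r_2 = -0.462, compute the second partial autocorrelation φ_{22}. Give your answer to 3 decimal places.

φ_{22} = (r_2 − r_1²) / (1 − r_1²)
r_1² = (-0.08)² = 0.0064
Numerator = -0.462 − 0.0064 = -0.4684; denominator = 1 − 0.0064 = 0.9936
φ_{22} = -0.4684 / 0.9936 = -0.471

-0.471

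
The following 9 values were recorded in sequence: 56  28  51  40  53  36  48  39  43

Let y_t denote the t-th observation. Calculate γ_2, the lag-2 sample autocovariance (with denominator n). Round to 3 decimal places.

Mean ȳ = (56 + 28 + 51 + 40 + 53 + 36 + 48 + 39 + 43)/9 = 43.7778
Σ_{t=1}^{7}(y_t−ȳ)(y_{t+2}−ȳ) = 316.6790
γ_2 = 316.6790 / 9 = 35.187

35.187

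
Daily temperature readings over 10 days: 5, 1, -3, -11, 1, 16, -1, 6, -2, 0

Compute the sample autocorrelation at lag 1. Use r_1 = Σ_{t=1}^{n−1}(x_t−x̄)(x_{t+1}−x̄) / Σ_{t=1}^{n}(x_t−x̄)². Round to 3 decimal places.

Mean x̄ = (5 + 1 − 3 − 11 + 1 + 16 − 1 + 6 − 2 + 0)/10 = 1.2000
Numerator Σ_{t=1}^{9}(x_t−x̄)(x_{t+1}−x̄) = -3.8400
Denominator Σ(x_t−x̄)² = 439.6000
r_1 = -3.8400 / 439.6000 = -0.009

-0.009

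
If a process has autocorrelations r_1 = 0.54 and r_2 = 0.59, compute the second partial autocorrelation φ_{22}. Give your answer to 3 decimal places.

φ_{22} = (r_2 − r_1²) / (1 − r_1²)
r_1² = (0.54)² = 0.2916
Numerator = 0.59 − 0.2916 = 0.2984; denominator = 1 − 0.2916 = 0.7084
φ_{22} = 0.2984 / 0.7084 = 0.421

0.421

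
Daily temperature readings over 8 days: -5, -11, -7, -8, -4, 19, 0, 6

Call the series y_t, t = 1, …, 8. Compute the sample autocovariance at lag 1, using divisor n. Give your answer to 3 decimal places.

Mean ȳ = (-5 − 11 − 7 − 8 − 4 + 19 + 0 + 6)/8 = -1.2500
Σ_{t=1}^{7}(y_t−ȳ)(y_{t+1}−ȳ) = 128.6875
γ_1 = 128.6875 / 8 = 16.086

16.086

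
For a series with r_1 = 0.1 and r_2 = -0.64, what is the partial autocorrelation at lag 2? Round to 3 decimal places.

-0.657

φ_{22} = (r_2 − r_1²) / (1 − r_1²)
r_1² = (0.1)² = 0.01
Numerator = -0.64 − 0.0100 = -0.6500; denominator = 1 − 0.0100 = 0.9900
φ_{22} = -0.6500 / 0.9900 = -0.657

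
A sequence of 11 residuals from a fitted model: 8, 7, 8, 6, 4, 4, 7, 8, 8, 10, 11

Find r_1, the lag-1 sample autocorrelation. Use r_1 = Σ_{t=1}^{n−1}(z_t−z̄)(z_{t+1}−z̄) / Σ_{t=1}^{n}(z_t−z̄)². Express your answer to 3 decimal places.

Mean z̄ = (8 + 7 + 8 + 6 + 4 + 4 + 7 + 8 + 8 + 10 + 11)/11 = 7.3636
Numerator Σ_{t=1}^{10}(z_t−z̄)(z_{t+1}−z̄) = 27.2314
Denominator Σ(z_t−z̄)² = 46.5455
r_1 = 27.2314 / 46.5455 = 0.585

0.585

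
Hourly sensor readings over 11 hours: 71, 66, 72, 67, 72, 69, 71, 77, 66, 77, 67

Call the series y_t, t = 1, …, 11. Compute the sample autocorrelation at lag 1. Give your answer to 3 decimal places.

Mean ȳ = (71 + 66 + 72 + 67 + 72 + 69 + 71 + 77 + 66 + 77 + 67)/11 = 70.4545
Numerator Σ_{t=1}^{10}(y_t−ȳ)(y_{t+1}−ȳ) = -100.3884
Denominator Σ(y_t−ȳ)² = 156.7273
r_1 = -100.3884 / 156.7273 = -0.641

-0.641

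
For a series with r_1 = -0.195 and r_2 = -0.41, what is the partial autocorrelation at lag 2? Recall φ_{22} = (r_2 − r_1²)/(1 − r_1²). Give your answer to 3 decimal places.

-0.466

φ_{22} = (r_2 − r_1²) / (1 − r_1²)
r_1² = (-0.195)² = 0.038025
Numerator = -0.41 − 0.0380 = -0.4480; denominator = 1 − 0.0380 = 0.9620
φ_{22} = -0.4480 / 0.9620 = -0.466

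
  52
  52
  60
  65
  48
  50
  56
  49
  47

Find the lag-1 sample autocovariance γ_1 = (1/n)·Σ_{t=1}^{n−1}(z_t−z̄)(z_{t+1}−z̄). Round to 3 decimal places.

3.772

Mean z̄ = (52 + 52 + 60 + 65 + 48 + 50 + 56 + 49 + 47)/9 = 53.2222
Σ_{t=1}^{8}(z_t−z̄)(z_{t+1}−z̄) = 33.9506
γ_1 = 33.9506 / 9 = 3.772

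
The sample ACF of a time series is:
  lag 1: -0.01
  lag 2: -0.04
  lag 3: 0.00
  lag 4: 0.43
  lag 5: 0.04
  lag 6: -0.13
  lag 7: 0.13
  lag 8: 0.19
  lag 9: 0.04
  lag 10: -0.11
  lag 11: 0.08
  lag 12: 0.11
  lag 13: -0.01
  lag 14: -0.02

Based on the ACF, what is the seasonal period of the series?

The largest autocorrelation is r_4 = 0.43, with a weaker echo at lag 8 (0.19); the remaining lags stay at or below 0.13.
The dominant spike at lag 4 indicates a seasonal period of 4.

4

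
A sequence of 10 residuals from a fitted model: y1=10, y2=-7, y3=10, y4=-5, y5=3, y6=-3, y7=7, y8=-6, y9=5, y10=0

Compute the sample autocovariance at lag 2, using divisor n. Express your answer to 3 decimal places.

Mean ȳ = (10 − 7 + 10 − 5 + 3 − 3 + 7 − 6 + 5 + 0)/10 = 1.4000
Σ_{t=1}^{8}(y_t−ȳ)(y_{t+2}−ȳ) = 241.6800
γ_2 = 241.6800 / 10 = 24.168

24.168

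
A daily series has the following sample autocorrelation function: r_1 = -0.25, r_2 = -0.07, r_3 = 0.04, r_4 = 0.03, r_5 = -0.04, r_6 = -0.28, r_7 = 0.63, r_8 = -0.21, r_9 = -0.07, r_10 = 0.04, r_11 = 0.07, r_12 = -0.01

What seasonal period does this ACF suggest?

7

The largest autocorrelation is r_7 = 0.63; the remaining lags stay at or below 0.07.
The dominant spike at lag 7 indicates a seasonal period of 7.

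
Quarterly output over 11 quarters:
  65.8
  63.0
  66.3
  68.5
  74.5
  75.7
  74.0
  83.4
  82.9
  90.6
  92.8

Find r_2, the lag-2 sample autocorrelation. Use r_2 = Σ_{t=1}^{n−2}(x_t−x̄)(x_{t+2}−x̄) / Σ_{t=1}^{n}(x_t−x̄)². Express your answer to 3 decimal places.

Mean x̄ = (65.8 + 63.0 + 66.3 + 68.5 + 74.5 + 75.7 + 74.0 + 83.4 + 82.9 + 90.6 + 92.8)/11 = 76.1364
Numerator Σ_{t=1}^{9}(x_t−x̄)(x_{t+2}−x̄) = 425.0564
Denominator Σ(x_t−x̄)² = 1027.2855
r_2 = 425.0564 / 1027.2855 = 0.414

0.414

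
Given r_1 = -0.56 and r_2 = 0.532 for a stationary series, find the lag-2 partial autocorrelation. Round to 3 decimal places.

φ_{22} = (r_2 − r_1²) / (1 − r_1²)
r_1² = (-0.56)² = 0.3136
Numerator = 0.532 − 0.3136 = 0.2184; denominator = 1 − 0.3136 = 0.6864
φ_{22} = 0.2184 / 0.6864 = 0.318

0.318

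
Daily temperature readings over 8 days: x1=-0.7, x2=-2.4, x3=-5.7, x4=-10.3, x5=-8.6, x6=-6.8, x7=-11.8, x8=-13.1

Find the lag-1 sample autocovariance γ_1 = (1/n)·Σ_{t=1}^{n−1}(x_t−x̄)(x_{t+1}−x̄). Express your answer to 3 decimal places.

7.780

Mean x̄ = (-0.7 − 2.4 − 5.7 − 10.3 − 8.6 − 6.8 − 11.8 − 13.1)/8 = -7.4250
Σ_{t=1}^{7}(x_t−x̄)(x_{t+1}−x̄) = 62.2394
γ_1 = 62.2394 / 8 = 7.780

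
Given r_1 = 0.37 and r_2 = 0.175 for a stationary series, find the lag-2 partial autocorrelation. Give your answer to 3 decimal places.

φ_{22} = (r_2 − r_1²) / (1 − r_1²)
r_1² = (0.37)² = 0.1369
Numerator = 0.175 − 0.1369 = 0.0381; denominator = 1 − 0.1369 = 0.8631
φ_{22} = 0.0381 / 0.8631 = 0.044

0.044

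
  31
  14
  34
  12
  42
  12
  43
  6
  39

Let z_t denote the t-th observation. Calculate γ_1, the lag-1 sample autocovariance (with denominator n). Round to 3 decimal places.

Mean z̄ = (31 + 14 + 34 + 12 + 42 + 12 + 43 + 6 + 39)/9 = 25.8889
Σ_{t=1}^{8}(z_t−z̄)(z_{t+1}−z̄) = -1556.1235
γ_1 = -1556.1235 / 9 = -172.903

-172.903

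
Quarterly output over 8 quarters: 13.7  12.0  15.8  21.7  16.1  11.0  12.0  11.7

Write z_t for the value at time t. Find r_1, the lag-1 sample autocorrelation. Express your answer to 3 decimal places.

0.339

Mean z̄ = (13.7 + 12.0 + 15.8 + 21.7 + 16.1 + 11.0 + 12.0 + 11.7)/8 = 14.2500
Deviations from mean: -0.5500, -2.2500, 1.5500, 7.4500, 1.8500, -3.2500, -2.2500, -2.5500
Σ(z_t−z̄)(z_{t+1}−z̄) = (1.2375) + (-3.4875) + (11.5475) + (13.7825) + (-6.0125) + (7.3125) + (5.7375) = 30.1175
Denominator Σ(z_t−z̄)² = 88.8200
r_1 = 30.1175 / 88.8200 = 0.339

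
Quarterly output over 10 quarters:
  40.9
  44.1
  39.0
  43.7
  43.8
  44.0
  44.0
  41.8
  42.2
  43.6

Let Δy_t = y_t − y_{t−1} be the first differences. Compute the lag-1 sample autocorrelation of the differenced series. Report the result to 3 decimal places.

First differences Δy: 3.2, -5.1, 4.7, 0.1, 0.2, 0.0, -2.2, 0.4, 1.4
Mean of differences = 0.3000
Numerator Σ(Δy_t−Δȳ)(Δy_{t+1}−Δȳ) = -39.6400
Denominator Σ(Δy_t−Δȳ)² = 64.5400
r_1(Δy) = -39.6400 / 64.5400 = -0.614

-0.614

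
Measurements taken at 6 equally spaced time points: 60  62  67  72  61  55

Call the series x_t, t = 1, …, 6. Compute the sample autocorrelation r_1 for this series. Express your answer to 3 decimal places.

0.198

Mean x̄ = (60 + 62 + 67 + 72 + 61 + 55)/6 = 62.8333
Deviations from mean: -2.8333, -0.8333, 4.1667, 9.1667, -1.8333, -7.8333
Numerator Σ_{t=1}^{5}(x_t−x̄)(x_{t+1}−x̄) = 34.6389
Denominator Σ(x_t−x̄)² = 174.8333
r_1 = 34.6389 / 174.8333 = 0.198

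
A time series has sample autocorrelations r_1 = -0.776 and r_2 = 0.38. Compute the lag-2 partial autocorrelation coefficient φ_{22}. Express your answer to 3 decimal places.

-0.558

φ_{22} = (r_2 − r_1²) / (1 − r_1²)
r_1² = (-0.776)² = 0.602176
Numerator = 0.38 − 0.6022 = -0.2222; denominator = 1 − 0.6022 = 0.3978
φ_{22} = -0.2222 / 0.3978 = -0.558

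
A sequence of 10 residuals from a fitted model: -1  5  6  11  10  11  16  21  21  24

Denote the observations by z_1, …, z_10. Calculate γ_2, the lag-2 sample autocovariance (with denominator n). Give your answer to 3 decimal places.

Mean z̄ = (-1 + 5 + 6 + 11 + 10 + 11 + 16 + 21 + 21 + 24)/10 = 12.4000
Σ_{t=1}^{8}(z_t−z̄)(z_{t+2}−z̄) = 223.4800
γ_2 = 223.4800 / 10 = 22.348

22.348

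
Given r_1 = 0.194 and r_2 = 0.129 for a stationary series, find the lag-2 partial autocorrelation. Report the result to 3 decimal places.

φ_{22} = (r_2 − r_1²) / (1 − r_1²)
r_1² = (0.194)² = 0.037636
Numerator = 0.129 − 0.0376 = 0.0914; denominator = 1 − 0.0376 = 0.9624
φ_{22} = 0.0914 / 0.9624 = 0.095

0.095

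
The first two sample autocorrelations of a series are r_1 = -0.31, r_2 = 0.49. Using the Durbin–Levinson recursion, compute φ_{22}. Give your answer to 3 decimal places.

φ_{22} = (r_2 − r_1²) / (1 − r_1²)
r_1² = (-0.31)² = 0.0961
Numerator = 0.49 − 0.0961 = 0.3939; denominator = 1 − 0.0961 = 0.9039
φ_{22} = 0.3939 / 0.9039 = 0.436

0.436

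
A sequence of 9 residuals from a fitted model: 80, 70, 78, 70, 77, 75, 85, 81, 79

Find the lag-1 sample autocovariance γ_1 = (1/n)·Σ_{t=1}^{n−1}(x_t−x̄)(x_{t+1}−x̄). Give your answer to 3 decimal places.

-1.154

Mean x̄ = (80 + 70 + 78 + 70 + 77 + 75 + 85 + 81 + 79)/9 = 77.2222
Σ_{t=1}^{8}(x_t−x̄)(x_{t+1}−x̄) = -10.3827
γ_1 = -10.3827 / 9 = -1.154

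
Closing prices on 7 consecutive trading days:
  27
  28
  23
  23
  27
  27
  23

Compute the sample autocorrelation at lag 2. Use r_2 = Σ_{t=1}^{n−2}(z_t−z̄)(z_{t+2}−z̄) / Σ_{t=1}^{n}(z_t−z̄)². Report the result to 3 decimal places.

-0.678

Mean z̄ = (27 + 28 + 23 + 23 + 27 + 27 + 23)/7 = 25.4286
Σ(z_t−z̄)(z_{t+2}−z̄) = (-3.8163) + (-6.2449) + (-3.8163) + (-3.8163) + (-3.8163) = -21.5102
Denominator Σ(z_t−z̄)² = 31.7143
r_2 = -21.5102 / 31.7143 = -0.678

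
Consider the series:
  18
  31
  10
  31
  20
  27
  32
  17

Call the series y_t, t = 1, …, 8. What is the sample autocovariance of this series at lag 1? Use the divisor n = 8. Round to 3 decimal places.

Mean ȳ = (18 + 31 + 10 + 31 + 20 + 27 + 32 + 17)/8 = 23.2500
Deviations: -5.2500, 7.7500, -13.2500, 7.7500, -3.2500, 3.7500, 8.7500, -6.2500
Σ_{t=1}^{7}(y_t−ȳ)(y_{t+1}−ȳ) = -305.3125
γ_1 = -305.3125 / 8 = -38.164

-38.164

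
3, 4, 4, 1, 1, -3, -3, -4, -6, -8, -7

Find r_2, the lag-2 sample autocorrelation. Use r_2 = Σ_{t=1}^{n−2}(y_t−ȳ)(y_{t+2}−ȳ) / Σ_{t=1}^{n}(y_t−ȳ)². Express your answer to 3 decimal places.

Mean ȳ = (3 + 4 + 4 + 1 + 1 − 3 − 3 − 4 − 6 − 8 − 7)/11 = -1.6364
Numerator Σ_{t=1}^{9}(y_t−ȳ)(y_{t+2}−ȳ) = 96.2810
Denominator Σ(y_t−ȳ)² = 196.5455
r_2 = 96.2810 / 196.5455 = 0.490

0.490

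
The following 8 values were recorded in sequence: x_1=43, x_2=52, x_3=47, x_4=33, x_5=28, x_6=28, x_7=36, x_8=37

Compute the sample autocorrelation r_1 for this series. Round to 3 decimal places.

0.607

Mean x̄ = (43 + 52 + 47 + 33 + 28 + 28 + 36 + 37)/8 = 38.0000
Deviations from mean: 5.0000, 14.0000, 9.0000, -5.0000, -10.0000, -10.0000, -2.0000, -1.0000
Σ(x_t−x̄)(x_{t+1}−x̄) = (70.0000) + (126.0000) + (-45.0000) + (50.0000) + (100.0000) + (20.0000) + (2.0000) = 323.0000
Denominator Σ(x_t−x̄)² = 532.0000
r_1 = 323.0000 / 532.0000 = 0.607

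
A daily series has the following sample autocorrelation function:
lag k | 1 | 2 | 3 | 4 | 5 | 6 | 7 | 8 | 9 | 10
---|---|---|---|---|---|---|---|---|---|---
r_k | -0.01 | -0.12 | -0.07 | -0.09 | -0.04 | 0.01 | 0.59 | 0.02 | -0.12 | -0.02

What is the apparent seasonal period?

The largest autocorrelation is r_7 = 0.59; the remaining lags stay at or below 0.02.
The dominant spike at lag 7 indicates a seasonal period of 7.

7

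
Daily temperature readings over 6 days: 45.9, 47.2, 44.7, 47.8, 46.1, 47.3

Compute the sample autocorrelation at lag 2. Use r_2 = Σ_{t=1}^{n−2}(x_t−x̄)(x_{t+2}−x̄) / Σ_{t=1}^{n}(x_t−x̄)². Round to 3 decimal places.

Mean x̄ = (45.9 + 47.2 + 44.7 + 47.8 + 46.1 + 47.3)/6 = 46.5000
Deviations from mean: -0.6000, 0.7000, -1.8000, 1.3000, -0.4000, 0.8000
Numerator Σ_{t=1}^{4}(x_t−x̄)(x_{t+2}−x̄) = 3.7500
Denominator Σ(x_t−x̄)² = 6.5800
r_2 = 3.7500 / 6.5800 = 0.570

0.570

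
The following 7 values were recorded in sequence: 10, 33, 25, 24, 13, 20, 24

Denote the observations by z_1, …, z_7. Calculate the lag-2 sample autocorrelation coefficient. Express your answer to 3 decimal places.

-0.184

Mean z̄ = (10 + 33 + 25 + 24 + 13 + 20 + 24)/7 = 21.2857
Deviations from mean: -11.2857, 11.7143, 3.7143, 2.7143, -8.2857, -1.2857, 2.7143
Numerator Σ_{t=1}^{5}(z_t−z̄)(z_{t+2}−z̄) = -66.8776
Denominator Σ(z_t−z̄)² = 363.4286
r_2 = -66.8776 / 363.4286 = -0.184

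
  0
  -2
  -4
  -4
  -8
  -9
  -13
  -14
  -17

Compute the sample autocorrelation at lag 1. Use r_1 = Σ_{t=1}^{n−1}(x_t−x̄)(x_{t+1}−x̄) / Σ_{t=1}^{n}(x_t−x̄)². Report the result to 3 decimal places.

0.643

Mean x̄ = (0 − 2 − 4 − 4 − 8 − 9 − 13 − 14 − 17)/9 = -7.8889
Numerator Σ_{t=1}^{8}(x_t−x̄)(x_{t+1}−x̄) = 176.7654
Denominator Σ(x_t−x̄)² = 274.8889
r_1 = 176.7654 / 274.8889 = 0.643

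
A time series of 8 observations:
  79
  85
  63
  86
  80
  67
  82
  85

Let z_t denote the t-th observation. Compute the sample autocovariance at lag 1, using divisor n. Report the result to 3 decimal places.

-29.783

Mean z̄ = (79 + 85 + 63 + 86 + 80 + 67 + 82 + 85)/8 = 78.3750
Deviations: 0.6250, 6.6250, -15.3750, 7.6250, 1.6250, -11.3750, 3.6250, 6.6250
Σ_{t=1}^{7}(z_t−z̄)(z_{t+1}−z̄) = -238.2656
γ_1 = -238.2656 / 8 = -29.783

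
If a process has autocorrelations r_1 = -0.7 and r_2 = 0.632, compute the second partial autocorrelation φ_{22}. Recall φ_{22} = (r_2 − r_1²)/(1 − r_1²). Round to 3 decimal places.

φ_{22} = (r_2 − r_1²) / (1 − r_1²)
r_1² = (-0.7)² = 0.49
Numerator = 0.632 − 0.4900 = 0.1420; denominator = 1 − 0.4900 = 0.5100
φ_{22} = 0.1420 / 0.5100 = 0.278

0.278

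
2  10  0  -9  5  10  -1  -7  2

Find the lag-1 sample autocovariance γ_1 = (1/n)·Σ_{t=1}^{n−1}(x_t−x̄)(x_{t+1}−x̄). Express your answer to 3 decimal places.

-0.494

Mean x̄ = (2 + 10 + 0 − 9 + 5 + 10 − 1 − 7 + 2)/9 = 1.3333
Σ_{t=1}^{8}(x_t−x̄)(x_{t+1}−x̄) = -4.4444
γ_1 = -4.4444 / 9 = -0.494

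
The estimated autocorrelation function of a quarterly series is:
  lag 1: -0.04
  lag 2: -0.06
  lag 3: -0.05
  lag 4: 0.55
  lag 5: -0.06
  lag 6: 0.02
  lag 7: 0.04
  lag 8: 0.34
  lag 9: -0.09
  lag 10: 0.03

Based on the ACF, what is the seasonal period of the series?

The largest autocorrelation is r_4 = 0.55, with a weaker echo at lag 8 (0.34); the remaining lags stay at or below 0.04.
The dominant spike at lag 4 indicates a seasonal period of 4.

4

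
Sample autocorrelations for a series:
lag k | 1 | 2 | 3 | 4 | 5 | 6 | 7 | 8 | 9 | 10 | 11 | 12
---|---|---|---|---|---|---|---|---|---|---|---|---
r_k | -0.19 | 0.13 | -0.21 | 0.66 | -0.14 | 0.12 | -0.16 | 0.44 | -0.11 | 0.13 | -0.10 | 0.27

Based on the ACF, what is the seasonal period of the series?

The largest autocorrelation is r_4 = 0.66, with weaker echoes at lags 8 (0.44) and 12 (0.27); the remaining lags stay at or below 0.13.
The dominant spike at lag 4 indicates a seasonal period of 4.

4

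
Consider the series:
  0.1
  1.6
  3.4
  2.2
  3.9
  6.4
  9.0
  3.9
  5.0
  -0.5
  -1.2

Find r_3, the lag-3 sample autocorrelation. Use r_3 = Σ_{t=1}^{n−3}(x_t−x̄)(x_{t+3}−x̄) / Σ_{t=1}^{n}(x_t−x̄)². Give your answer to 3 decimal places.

Mean x̄ = (0.1 + 1.6 + 3.4 + 2.2 + 3.9 + 6.4 + 9.0 + 3.9 + 5.0 − 0.5 − 1.2)/11 = 3.0727
Numerator Σ_{t=1}^{8}(x_t−x̄)(x_{t+3}−x̄) = -20.3222
Denominator Σ(x_t−x̄)² = 94.1818
r_3 = -20.3222 / 94.1818 = -0.216

-0.216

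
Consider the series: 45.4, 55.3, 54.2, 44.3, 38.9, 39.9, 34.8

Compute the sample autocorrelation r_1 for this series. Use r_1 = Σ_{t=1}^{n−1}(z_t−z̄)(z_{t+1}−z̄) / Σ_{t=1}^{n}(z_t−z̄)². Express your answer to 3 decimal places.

0.509

Mean z̄ = (45.4 + 55.3 + 54.2 + 44.3 + 38.9 + 39.9 + 34.8)/7 = 44.6857
Deviations from mean: 0.7143, 10.6143, 9.5143, -0.3857, -5.7857, -4.7857, -9.8857
Σ(z_t−z̄)(z_{t+1}−z̄) = (7.5816) + (100.9873) + (-3.6698) + (2.2316) + (27.6888) + (47.3102) = 182.1298
Denominator Σ(z_t−z̄)² = 357.9486
r_1 = 182.1298 / 357.9486 = 0.509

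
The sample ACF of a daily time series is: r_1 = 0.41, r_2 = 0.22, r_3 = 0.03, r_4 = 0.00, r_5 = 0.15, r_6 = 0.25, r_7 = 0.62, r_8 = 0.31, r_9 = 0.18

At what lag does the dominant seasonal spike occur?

The largest autocorrelation is r_7 = 0.62; the remaining lags stay at or below 0.41. The elevated value at lag 1 (0.41), dropping to 0.22 at lag 2, reflects decaying short-term dependence rather than seasonality.
The dominant spike at lag 7 indicates a seasonal period of 7.

7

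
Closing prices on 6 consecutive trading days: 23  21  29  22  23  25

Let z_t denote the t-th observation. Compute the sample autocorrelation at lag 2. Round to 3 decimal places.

Mean z̄ = (23 + 21 + 29 + 22 + 23 + 25)/6 = 23.8333
Numerator Σ_{t=1}^{4}(z_t−z̄)(z_{t+2}−z̄) = -5.5556
Denominator Σ(z_t−z̄)² = 40.8333
r_2 = -5.5556 / 40.8333 = -0.136

-0.136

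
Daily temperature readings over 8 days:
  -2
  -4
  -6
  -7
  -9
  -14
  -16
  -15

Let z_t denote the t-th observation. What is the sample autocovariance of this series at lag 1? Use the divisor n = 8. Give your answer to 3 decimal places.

Mean z̄ = (-2 − 4 − 6 − 7 − 9 − 14 − 16 − 15)/8 = -9.1250
Deviations: 7.1250, 5.1250, 3.1250, 2.1250, 0.1250, -4.8750, -6.8750, -5.8750
Σ_{t=1}^{7}(z_t−z̄)(z_{t+1}−z̄) = 132.7344
γ_1 = 132.7344 / 8 = 16.592

16.592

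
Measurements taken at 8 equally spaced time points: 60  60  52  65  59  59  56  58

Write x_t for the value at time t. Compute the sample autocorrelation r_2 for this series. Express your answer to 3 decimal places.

-0.017

Mean x̄ = (60 + 60 + 52 + 65 + 59 + 59 + 56 + 58)/8 = 58.6250
Numerator Σ_{t=1}^{6}(x_t−x̄)(x_{t+2}−x̄) = -1.6563
Denominator Σ(x_t−x̄)² = 95.8750
r_2 = -1.6563 / 95.8750 = -0.017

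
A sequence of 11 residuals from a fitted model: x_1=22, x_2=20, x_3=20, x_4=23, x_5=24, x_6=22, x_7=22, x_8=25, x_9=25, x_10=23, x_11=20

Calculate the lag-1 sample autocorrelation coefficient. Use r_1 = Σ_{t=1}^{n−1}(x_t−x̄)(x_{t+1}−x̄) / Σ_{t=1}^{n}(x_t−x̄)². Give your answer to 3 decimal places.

Mean x̄ = (22 + 20 + 20 + 23 + 24 + 22 + 22 + 25 + 25 + 23 + 20)/11 = 22.3636
Numerator Σ_{t=1}^{10}(x_t−x̄)(x_{t+1}−x̄) = 11.6860
Denominator Σ(x_t−x̄)² = 34.5455
r_1 = 11.6860 / 34.5455 = 0.338

0.338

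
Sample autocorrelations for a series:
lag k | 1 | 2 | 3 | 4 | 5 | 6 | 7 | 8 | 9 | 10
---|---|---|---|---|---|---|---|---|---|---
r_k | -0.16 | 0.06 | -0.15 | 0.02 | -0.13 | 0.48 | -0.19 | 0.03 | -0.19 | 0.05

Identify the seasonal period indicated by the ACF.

6

The largest autocorrelation is r_6 = 0.48; the remaining lags stay at or below 0.06.
The dominant spike at lag 6 indicates a seasonal period of 6.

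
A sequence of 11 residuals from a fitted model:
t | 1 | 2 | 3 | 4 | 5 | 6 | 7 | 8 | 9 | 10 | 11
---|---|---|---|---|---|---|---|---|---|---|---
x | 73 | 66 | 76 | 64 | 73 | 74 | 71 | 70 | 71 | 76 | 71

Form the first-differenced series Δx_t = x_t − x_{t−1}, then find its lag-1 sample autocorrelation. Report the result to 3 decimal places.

First differences Δx: -7, 10, -12, 9, 1, -3, -1, 1, 5, -5
Mean of differences = -0.2000
Numerator Σ(Δx_t−Δx̄)(Δx_{t+1}−Δx̄) = -308.0400
Denominator Σ(Δx_t−Δx̄)² = 435.6000
r_1(Δx) = -308.0400 / 435.6000 = -0.707

-0.707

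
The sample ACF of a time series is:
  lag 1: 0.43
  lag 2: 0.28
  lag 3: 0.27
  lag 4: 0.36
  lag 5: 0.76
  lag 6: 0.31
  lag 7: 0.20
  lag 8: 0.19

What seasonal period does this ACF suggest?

The largest autocorrelation is r_5 = 0.76; the remaining lags stay at or below 0.43. The elevated value at lag 1 (0.43), dropping to 0.28 at lag 2, reflects decaying short-term dependence rather than seasonality.
The dominant spike at lag 5 indicates a seasonal period of 5.

5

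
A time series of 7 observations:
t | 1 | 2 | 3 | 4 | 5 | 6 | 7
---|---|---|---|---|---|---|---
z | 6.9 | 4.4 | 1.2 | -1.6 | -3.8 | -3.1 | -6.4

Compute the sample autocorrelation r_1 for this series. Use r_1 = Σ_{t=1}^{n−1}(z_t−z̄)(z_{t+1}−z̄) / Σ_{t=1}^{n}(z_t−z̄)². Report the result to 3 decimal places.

Mean z̄ = (6.9 + 4.4 + 1.2 − 1.6 − 3.8 − 3.1 − 6.4)/7 = -0.3429
Deviations from mean: 7.2429, 4.7429, 1.5429, -1.2571, -3.4571, -2.7571, -6.0571
Numerator Σ_{t=1}^{6}(z_t−z̄)(z_{t+1}−z̄) = 70.3082
Denominator Σ(z_t−z̄)² = 135.1571
r_1 = 70.3082 / 135.1571 = 0.520

0.520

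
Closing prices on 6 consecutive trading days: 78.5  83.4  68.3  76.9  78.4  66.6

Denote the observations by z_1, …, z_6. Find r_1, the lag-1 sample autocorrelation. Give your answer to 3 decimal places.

Mean z̄ = (78.5 + 83.4 + 68.3 + 76.9 + 78.4 + 66.6)/6 = 75.3500
Numerator Σ_{t=1}^{5}(z_t−z̄)(z_{t+1}−z̄) = -64.2825
Denominator Σ(z_t−z̄)² = 212.6950
r_1 = -64.2825 / 212.6950 = -0.302

-0.302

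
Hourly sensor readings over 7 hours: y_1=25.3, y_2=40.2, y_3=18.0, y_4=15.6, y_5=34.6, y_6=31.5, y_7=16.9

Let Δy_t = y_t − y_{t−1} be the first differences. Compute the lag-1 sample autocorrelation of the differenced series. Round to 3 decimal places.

First differences Δy: 14.9, -22.2, -2.4, 19.0, -3.1, -14.6
Mean of differences = -1.4000
Numerator Σ(Δy_t−Δȳ)(Δy_{t+1}−Δȳ) = -350.8800
Denominator Σ(Δy_t−Δȳ)² = 1292.6200
r_1(Δy) = -350.8800 / 1292.6200 = -0.271

-0.271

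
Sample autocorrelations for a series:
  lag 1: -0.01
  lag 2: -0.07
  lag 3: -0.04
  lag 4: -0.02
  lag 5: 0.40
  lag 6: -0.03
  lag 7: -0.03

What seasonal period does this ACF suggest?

5

The largest autocorrelation is r_5 = 0.40; the remaining lags stay at or below -0.01.
The dominant spike at lag 5 indicates a seasonal period of 5.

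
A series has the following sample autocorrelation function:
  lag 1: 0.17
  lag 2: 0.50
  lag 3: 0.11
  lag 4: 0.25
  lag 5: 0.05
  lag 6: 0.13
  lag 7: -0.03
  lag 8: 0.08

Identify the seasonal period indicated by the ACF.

2

The largest autocorrelation is r_2 = 0.50, with a weaker echo at lag 4 (0.25); the remaining lags stay at or below 0.17.
The dominant spike at lag 2 indicates a seasonal period of 2.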